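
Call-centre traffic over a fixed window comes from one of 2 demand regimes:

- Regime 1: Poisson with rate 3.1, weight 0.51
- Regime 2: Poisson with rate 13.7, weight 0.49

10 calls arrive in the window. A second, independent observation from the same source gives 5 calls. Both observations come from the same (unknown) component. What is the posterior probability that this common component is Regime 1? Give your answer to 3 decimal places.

0.259

Apply Bayes' rule: the posterior for each component is proportional to its prior times its likelihood at x.
Since both observations come from the same component, the likelihood for component k is f_k(x₁)·f_k(x₂).
  p_1 = [e^(−3.1)·3.1^10/10! = 0.00101752] × [0.107477] = 0.000109359
  p_2 = [e^(−13.7)·13.7^10/10! = 0.0720457] × [0.00451427] = 0.000325234
Unnormalised posteriors:
  w_1·p_1 = 0.51 × 0.000109359 = 5.57732e-05
  w_2·p_2 = 0.49 × 0.000325234 = 0.000159364
Evidence: 5.57732e-05 + 0.000159364 = 0.000215138
P(Regime 1 | data) = 5.57732e-05 / 0.000215138 ≈ 0.259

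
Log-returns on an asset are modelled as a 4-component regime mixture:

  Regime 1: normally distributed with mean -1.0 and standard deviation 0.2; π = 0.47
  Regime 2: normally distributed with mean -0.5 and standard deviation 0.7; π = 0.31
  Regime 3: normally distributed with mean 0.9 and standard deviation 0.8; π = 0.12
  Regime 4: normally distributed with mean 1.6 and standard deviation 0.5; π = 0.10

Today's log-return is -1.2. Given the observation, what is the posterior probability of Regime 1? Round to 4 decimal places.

0.8391

Posterior ∝ prior × likelihood, so P(k | x) ∝ π_k f_k(x); normalise over all components.
Normal densities:
  p_1 = (1/(0.2·√(2π)))·exp(−(-1.2−-1.0)²/(2·0.2²)) = 1.994711·exp(-0.50000) = 1.20985
  p_2 = (1/(0.7·√(2π)))·exp(−(-1.2−-0.5)²/(2·0.7²)) = 0.569918·exp(-0.50000) = 0.345672
  p_3 = (1/(0.8·√(2π)))·exp(−(-1.2−0.9)²/(2·0.8²)) = 0.498678·exp(-3.44531) = 0.0159052
  p_4 = (1/(0.5·√(2π)))·exp(−(-1.2−1.6)²/(2·0.5²)) = 0.797885·exp(-15.68000) = 1.23652e-07
Weight by the priors:
  π_1·p_1 = 0.47 × 1.20985 = 0.568631
  π_2·p_2 = 0.31 × 0.345672 = 0.107158
  π_3·p_3 = 0.12 × 0.0159052 = 0.00190863
  π_4·p_4 = 0.10 × 1.23652e-07 = 1.23652e-08
Normaliser: 0.568631 + 0.107158 + 0.00190863 + 1.23652e-08 = 0.677698
P(Regime 1 | x) ≈ 0.8391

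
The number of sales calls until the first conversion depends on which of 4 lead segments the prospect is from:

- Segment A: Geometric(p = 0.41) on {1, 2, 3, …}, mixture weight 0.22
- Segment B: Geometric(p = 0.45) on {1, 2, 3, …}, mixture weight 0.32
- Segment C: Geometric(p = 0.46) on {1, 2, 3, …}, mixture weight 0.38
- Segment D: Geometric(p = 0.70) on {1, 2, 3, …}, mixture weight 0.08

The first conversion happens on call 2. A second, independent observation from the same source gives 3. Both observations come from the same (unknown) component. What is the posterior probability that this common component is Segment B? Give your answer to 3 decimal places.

Apply Bayes' rule: the posterior for each component is proportional to its prior times its likelihood at x.
Since both observations come from the same component, the likelihood for component k is f_k(x₁)·f_k(x₂).
  f_A = [0.2419] × [0.142721] = 0.0345242
  f_B = [0.2475] × [0.136125] = 0.0336909
  f_C = [0.2484] × [0.134136] = 0.0333194
  f_D = [0.21] × [0.063] = 0.01323
Prior × likelihood for each component:
  π_A·f_A = 0.22 × 0.0345242 = 0.00759533
  π_B·f_B = 0.32 × 0.0336909 = 0.0107811
  π_C·f_C = 0.38 × 0.0333194 = 0.0126614
  π_D·f_D = 0.08 × 0.01323 = 0.0010584
Marginal: 0.00759533 + 0.0107811 + 0.0126614 + 0.0010584 = 0.0320962
Responsibility of Segment B: 0.0107811 / 0.0320962 ≈ 0.336

0.336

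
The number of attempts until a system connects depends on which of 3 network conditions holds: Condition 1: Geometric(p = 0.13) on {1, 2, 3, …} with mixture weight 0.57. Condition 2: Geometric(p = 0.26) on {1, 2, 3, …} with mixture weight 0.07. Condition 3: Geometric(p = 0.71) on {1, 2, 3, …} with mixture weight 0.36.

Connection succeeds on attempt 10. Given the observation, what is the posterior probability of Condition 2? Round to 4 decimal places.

0.0541

Apply Bayes' rule: the posterior for each component is proportional to its prior times its likelihood at x.
Evaluate each component's likelihood at the observed value:
  p_1 = 0.13·(1−0.13)^9 = 0.13·0.285544 = 0.0371207
  p_2 = 0.26·(1−0.26)^9 = 0.26·0.0665404 = 0.0173005
  p_3 = 0.71·(1−0.71)^9 = 0.71·1.45071e-05 = 1.03001e-05
Multiply by the mixture weights:
  w_1·p_1 = 0.57 × 0.0371207 = 0.0211588
  w_2·p_2 = 0.07 × 0.0173005 = 0.00121104
  w_3·p_3 = 0.36 × 1.03001e-05 = 3.70803e-06
Evidence: 0.0211588 + 0.00121104 + 3.70803e-06 = 0.0223736
So the posterior for Condition 2 is 0.00121104 / 0.0223736 ≈ 0.0541.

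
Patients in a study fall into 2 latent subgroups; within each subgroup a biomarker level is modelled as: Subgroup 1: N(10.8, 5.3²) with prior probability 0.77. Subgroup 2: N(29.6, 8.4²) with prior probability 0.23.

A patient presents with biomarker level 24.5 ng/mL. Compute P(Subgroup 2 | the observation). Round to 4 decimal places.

The responsibility of component k is w_k f_k(x) divided by Σ_j w_j f_j(x).
Component likelihoods at x = 24.5 ng/mL:
  p_1 = (1/(5.3·√(2π)))·exp(−(24.5−10.8)²/(2·5.3²)) = 0.075272·exp(-3.34087) = 0.0026651
  p_2 = (1/(8.4·√(2π)))·exp(−(24.5−29.6)²/(2·8.4²)) = 0.047493·exp(-0.18431) = 0.0394989
Weight by the priors:
  w_1·p_1 = 0.77 × 0.0026651 = 0.00205213
  w_2·p_2 = 0.23 × 0.0394989 = 0.00908476
Normaliser: 0.00205213 + 0.00908476 = 0.0111369
So the posterior for Subgroup 2 is 0.00908476 / 0.0111369 ≈ 0.8157.

0.8157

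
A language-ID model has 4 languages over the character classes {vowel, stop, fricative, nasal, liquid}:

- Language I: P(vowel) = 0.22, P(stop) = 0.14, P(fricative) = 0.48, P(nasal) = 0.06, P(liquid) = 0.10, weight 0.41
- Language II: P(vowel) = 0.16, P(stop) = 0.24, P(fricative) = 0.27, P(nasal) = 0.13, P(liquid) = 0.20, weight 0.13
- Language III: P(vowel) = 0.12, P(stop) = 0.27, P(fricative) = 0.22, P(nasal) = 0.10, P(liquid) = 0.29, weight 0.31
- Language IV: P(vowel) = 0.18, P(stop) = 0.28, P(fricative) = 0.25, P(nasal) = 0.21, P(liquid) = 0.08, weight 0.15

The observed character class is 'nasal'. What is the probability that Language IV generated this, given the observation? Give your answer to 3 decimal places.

0.303

Apply Bayes' rule: the posterior for each component is proportional to its prior times its likelihood at x.
Evaluate each component's likelihood at the observed value:
  f_I = P(nasal | comp) = 0.06
  f_II = P(nasal | comp) = 0.13
  f_III = P(nasal | comp) = 0.10
  f_IV = P(nasal | comp) = 0.21
Prior × likelihood for each component:
  P(Z=I)·f_I = 0.41 × 0.06 = 0.0246
  P(Z=II)·f_II = 0.13 × 0.13 = 0.0169
  P(Z=III)·f_III = 0.31 × 0.1 = 0.031
  P(Z=IV)·f_IV = 0.15 × 0.21 = 0.0315
Normaliser: 0.0246 + 0.0169 + 0.031 + 0.0315 = 0.104
P(Language IV | the observation) ≈ 0.303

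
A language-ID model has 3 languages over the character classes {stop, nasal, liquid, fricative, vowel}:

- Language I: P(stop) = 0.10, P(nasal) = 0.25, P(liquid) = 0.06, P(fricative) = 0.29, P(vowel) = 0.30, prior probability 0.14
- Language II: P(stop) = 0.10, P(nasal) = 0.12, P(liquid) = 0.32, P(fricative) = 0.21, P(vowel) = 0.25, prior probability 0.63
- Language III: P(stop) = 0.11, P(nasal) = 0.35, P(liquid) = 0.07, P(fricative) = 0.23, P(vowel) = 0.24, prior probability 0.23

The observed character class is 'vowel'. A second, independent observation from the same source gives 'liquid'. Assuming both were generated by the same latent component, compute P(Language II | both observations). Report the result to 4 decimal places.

0.8876

Posterior ∝ prior × likelihood, so P(k | x) ∝ π_k f_k(x); normalise over all components.
Since both observations come from the same component, the likelihood for component k is f_k(x₁)·f_k(x₂).
  p_I = [P(vowel | comp) = 0.30] × [0.06] = 0.018
  p_II = [P(vowel | comp) = 0.25] × [0.32] = 0.08
  p_III = [P(vowel | comp) = 0.24] × [0.07] = 0.0168
Unnormalised posteriors:
  π_I·p_I = 0.14 × 0.018 = 0.00252
  π_II·p_II = 0.63 × 0.08 = 0.0504
  π_III·p_III = 0.23 × 0.0168 = 0.003864
Normaliser: 0.00252 + 0.0504 + 0.003864 = 0.056784
So the posterior for Language II is 0.0504 / 0.056784 ≈ 0.8876.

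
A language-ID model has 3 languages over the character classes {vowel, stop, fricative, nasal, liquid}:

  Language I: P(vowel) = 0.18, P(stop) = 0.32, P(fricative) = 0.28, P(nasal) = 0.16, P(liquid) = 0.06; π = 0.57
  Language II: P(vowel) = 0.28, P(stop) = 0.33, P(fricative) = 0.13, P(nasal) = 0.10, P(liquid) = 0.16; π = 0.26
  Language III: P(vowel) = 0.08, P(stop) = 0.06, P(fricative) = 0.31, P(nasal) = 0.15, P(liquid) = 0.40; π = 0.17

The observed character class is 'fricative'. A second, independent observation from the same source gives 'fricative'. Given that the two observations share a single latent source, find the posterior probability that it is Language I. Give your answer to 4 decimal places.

0.6831

Apply Bayes' rule: the posterior for each component is proportional to its prior times its likelihood at x.
Since both observations come from the same component, the likelihood for component k is f_k(x₁)·f_k(x₂).
  f_I = [P(fricative | comp) = 0.28] × [0.28] = 0.0784
  f_II = [P(fricative | comp) = 0.13] × [0.13] = 0.0169
  f_III = [P(fricative | comp) = 0.31] × [0.31] = 0.0961
Unnormalised posteriors:
  P(Z=I)·f_I = 0.57 × 0.0784 = 0.044688
  P(Z=II)·f_II = 0.26 × 0.0169 = 0.004394
  P(Z=III)·f_III = 0.17 × 0.0961 = 0.016337
Evidence: 0.044688 + 0.004394 + 0.016337 = 0.065419
P(Language I | x) ≈ 0.6831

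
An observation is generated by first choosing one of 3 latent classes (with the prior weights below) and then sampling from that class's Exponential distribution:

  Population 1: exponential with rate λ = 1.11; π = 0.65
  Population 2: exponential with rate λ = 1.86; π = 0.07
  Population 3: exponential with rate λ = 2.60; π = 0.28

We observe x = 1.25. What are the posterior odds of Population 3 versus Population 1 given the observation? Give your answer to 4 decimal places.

Since P(k|x) ∝ π_k f_k(x), the posterior odds are π_i f_i(x) / (π_j f_j(x)).
Evaluate each component's likelihood at the observed value:
  f_1 = 0.277166
  f_2 = 0.181877
  f_3 = 0.100813
0.0282276 / 0.180158 ≈ 0.1567

0.1567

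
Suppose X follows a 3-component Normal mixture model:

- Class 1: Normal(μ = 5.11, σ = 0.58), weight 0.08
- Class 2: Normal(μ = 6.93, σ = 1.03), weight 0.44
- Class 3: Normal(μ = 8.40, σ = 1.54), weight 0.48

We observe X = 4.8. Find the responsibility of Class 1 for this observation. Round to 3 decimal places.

The responsibility of component k is π_k f_k(x) divided by Σ_j π_j f_j(x).
Evaluate each component's likelihood at the observed value:
  p_1 = 0.596279
  p_2 = 0.045651
  p_3 = 0.0168559
Multiply by the mixture weights:
  π_1·p_1 = 0.08 × 0.596279 = 0.0477023
  π_2·p_2 = 0.44 × 0.045651 = 0.0200865
  π_3·p_3 = 0.48 × 0.0168559 = 0.00809084
Marginal: 0.0477023 + 0.0200865 + 0.00809084 = 0.0758796
P(Class 1 | 4.8) ≈ 0.629

0.629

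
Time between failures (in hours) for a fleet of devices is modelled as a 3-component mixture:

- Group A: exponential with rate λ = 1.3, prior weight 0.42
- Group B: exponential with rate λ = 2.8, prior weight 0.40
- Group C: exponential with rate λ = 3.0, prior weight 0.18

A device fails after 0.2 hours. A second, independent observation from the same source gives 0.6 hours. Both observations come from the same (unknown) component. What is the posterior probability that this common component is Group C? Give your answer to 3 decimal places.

0.201

Apply Bayes' rule: the posterior for each component is proportional to its prior times its likelihood at x.
Since both observations come from the same component, the likelihood for component k is f_k(x₁)·f_k(x₂).
  p_A = [1.3·e^(−1.3·0.2) = 1.3·e^(−0.2600) = 1.00237] × [0.595928] = 0.597338
  p_B = [2.8·e^(−2.8·0.2) = 2.8·e^(−0.5600) = 1.59939] × [0.521847] = 0.834635
  p_C = [3.0·e^(−3.0·0.2) = 3.0·e^(−0.6000) = 1.64643] × [0.495897] = 0.816462
Unnormalised posteriors:
  π_A·p_A = 0.42 × 0.597338 = 0.250882
  π_B·p_B = 0.40 × 0.834635 = 0.333854
  π_C·p_C = 0.18 × 0.816462 = 0.146963
Evidence: 0.250882 + 0.333854 + 0.146963 = 0.731699
Responsibility of Group C: 0.146963 / 0.731699 ≈ 0.201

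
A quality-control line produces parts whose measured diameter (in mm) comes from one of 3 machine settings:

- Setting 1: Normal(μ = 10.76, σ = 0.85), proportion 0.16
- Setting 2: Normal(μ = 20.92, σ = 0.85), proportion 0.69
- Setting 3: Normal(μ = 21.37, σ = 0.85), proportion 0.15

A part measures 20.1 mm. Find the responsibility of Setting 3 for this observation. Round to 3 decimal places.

0.102

By Bayes' theorem, P(k | x) = w_k f_k(x) / Σ_j w_j f_j(x).
Component likelihoods at x = 20.1 mm:
  L_1 = 2.83692e-27
  L_2 = 0.294714
  L_3 = 0.153721
Weight by the priors:
  w_1·L_1 = 0.16 × 2.83692e-27 = 4.53908e-28
  w_2·L_2 = 0.69 × 0.294714 = 0.203353
  w_3·L_3 = 0.15 × 0.153721 = 0.0230582
Normaliser: 4.53908e-28 + 0.203353 + 0.0230582 = 0.226411
P(Setting 3 | 20.1 mm) = 0.0230582 / 0.226411 ≈ 0.102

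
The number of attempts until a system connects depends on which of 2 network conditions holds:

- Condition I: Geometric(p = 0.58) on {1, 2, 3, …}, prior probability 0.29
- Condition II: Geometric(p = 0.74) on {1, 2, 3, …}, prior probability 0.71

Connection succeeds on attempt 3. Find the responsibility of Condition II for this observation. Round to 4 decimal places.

0.5448

P(component k | x) = π_k·f_k(x) / marginal(x), where marginal(x) = Σ_j π_j·f_j(x).
Evaluate each component's likelihood at the observed value:
  L_I = 0.102312
  L_II = 0.050024
Multiply by the mixture weights:
  π_I·L_I = 0.29 × 0.102312 = 0.0296705
  π_II·L_II = 0.71 × 0.050024 = 0.035517
Sum: 0.0296705 + 0.035517 = 0.0651875
Responsibility of Condition II: 0.035517 / 0.0651875 ≈ 0.5448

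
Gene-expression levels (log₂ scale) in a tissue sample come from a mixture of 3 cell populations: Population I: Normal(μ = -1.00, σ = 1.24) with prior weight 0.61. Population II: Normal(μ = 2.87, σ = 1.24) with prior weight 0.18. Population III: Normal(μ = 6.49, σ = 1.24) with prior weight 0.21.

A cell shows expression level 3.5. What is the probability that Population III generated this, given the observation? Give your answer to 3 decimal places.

0.067

The responsibility of component k is P(Z=k) f_k(x) divided by Σ_j P(Z=j) f_j(x).
Normal densities:
  L_I = 0.00044431
  L_II = 0.282772
  L_III = 0.0175762
Weight by the priors:
  P(Z=I)·L_I = 0.61 × 0.00044431 = 0.000271029
  P(Z=II)·L_II = 0.18 × 0.282772 = 0.0508989
  P(Z=III)·L_III = 0.21 × 0.0175762 = 0.003691
Evidence: 0.000271029 + 0.0508989 + 0.003691 = 0.054861
P(Population III | 3.5) = 0.003691 / 0.054861 ≈ 0.067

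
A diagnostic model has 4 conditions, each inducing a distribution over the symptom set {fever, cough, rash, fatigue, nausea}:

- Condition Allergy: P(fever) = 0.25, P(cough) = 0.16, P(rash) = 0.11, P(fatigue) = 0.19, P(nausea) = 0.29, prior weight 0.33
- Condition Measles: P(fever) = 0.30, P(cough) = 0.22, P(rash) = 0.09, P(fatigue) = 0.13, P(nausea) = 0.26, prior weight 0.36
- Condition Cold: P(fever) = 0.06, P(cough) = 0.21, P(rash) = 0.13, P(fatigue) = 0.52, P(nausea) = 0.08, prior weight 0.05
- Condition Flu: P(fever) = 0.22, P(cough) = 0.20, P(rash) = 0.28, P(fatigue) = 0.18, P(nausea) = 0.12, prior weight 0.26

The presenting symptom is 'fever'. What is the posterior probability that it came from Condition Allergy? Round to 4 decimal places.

Posterior ∝ prior × likelihood, so P(k | x) ∝ w_k f_k(x); normalise over all components.
Categorical probabilities:
  p_Allergy = 0.25
  p_Measles = 0.3
  p_Cold = 0.06
  p_Flu = 0.22
Multiply by the mixture weights:
  w_Allergy·p_Allergy = 0.33 × 0.25 = 0.0825
  w_Measles·p_Measles = 0.36 × 0.3 = 0.108
  w_Cold·p_Cold = 0.05 × 0.06 = 0.003
  w_Flu·p_Flu = 0.26 × 0.22 = 0.0572
Normaliser: 0.0825 + 0.108 + 0.003 + 0.0572 = 0.2507
P(Condition Allergy | 'fever') ≈ 0.3291

0.3291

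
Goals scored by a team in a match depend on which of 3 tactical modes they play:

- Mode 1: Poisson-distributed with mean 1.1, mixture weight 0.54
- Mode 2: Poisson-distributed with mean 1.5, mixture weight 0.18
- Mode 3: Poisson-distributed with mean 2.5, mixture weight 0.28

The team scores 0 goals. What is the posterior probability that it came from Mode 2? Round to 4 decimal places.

The responsibility of component k is π_k f_k(x) divided by Σ_j π_j f_j(x).
Poisson probabilities:
  p_1 = e^(−1.1)·1.1^0/0! = 0.332871
  p_2 = e^(−1.5)·1.5^0/0! = 0.22313
  p_3 = e^(−2.5)·2.5^0/0! = 0.082085
Prior × likelihood for each component:
  π_1·p_1 = 0.54 × 0.332871 = 0.17975
  π_2·p_2 = 0.18 × 0.22313 = 0.0401634
  π_3·p_3 = 0.28 × 0.082085 = 0.0229838
Normaliser: 0.17975 + 0.0401634 + 0.0229838 = 0.242898
So the posterior for Mode 2 is 0.0401634 / 0.242898 ≈ 0.1654.

0.1654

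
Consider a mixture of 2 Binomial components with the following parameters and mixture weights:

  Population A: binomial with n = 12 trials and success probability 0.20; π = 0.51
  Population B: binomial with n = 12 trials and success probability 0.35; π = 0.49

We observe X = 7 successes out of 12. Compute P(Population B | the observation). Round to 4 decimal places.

0.9448

Apply Bayes' rule: the posterior for each component is proportional to its prior times its likelihood at x.
Evaluate each component's likelihood at the observed value:
  L_A = 0.00332189
  L_B = 0.0591246
Multiply by the mixture weights:
  π_A·L_A = 0.51 × 0.00332189 = 0.00169416
  π_B·L_B = 0.49 × 0.0591246 = 0.0289711
Marginal: 0.00169416 + 0.0289711 = 0.0306652
P(Population B | the observation) = 0.0289711 / 0.0306652 ≈ 0.9448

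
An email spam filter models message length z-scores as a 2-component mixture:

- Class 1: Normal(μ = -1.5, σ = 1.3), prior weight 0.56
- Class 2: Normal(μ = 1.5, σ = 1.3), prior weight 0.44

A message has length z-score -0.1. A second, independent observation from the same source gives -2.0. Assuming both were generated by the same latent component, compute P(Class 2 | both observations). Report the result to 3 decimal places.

The responsibility of component k is P(Z=k) f_k(x) divided by Σ_j P(Z=j) f_j(x).
Since both observations come from the same component, the likelihood for component k is f_k(x₁)·f_k(x₂).
  f_1 = [(1/(1.3·√(2π)))·exp(−(-0.1−-1.5)²/(2·1.3²)) = 0.306879·exp(-0.57988) = 0.171841] × [0.285] = 0.0489747
  f_2 = [(1/(1.3·√(2π)))·exp(−(-0.1−1.5)²/(2·1.3²)) = 0.306879·exp(-0.75740) = 0.143891] × [0.00818409] = 0.00117762
Multiply by the mixture weights:
  P(Z=1)·f_1 = 0.56 × 0.0489747 = 0.0274258
  P(Z=2)·f_2 = 0.44 × 0.00117762 = 0.000518151
Denominator: 0.0274258 + 0.000518151 = 0.027944
P(Class 2 | x₁, x₂) ≈ 0.019

0.019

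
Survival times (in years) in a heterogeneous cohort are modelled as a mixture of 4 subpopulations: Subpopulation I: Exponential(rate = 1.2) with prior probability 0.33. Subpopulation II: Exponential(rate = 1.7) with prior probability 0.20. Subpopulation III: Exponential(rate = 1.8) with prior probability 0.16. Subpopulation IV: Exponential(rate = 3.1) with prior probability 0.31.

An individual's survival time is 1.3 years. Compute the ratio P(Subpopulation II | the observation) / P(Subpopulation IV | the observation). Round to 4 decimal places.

Posterior odds = (π_i f_i(x)) / (π_j f_j(x)); the normalising sum cancels.
Evaluate each component's likelihood at the observed value:
  L_I = 0.252163
  L_II = 0.186491
  L_III = 0.17339
  L_IV = 0.0551004
0.0372982 / 0.0170811 ≈ 2.1836

2.1836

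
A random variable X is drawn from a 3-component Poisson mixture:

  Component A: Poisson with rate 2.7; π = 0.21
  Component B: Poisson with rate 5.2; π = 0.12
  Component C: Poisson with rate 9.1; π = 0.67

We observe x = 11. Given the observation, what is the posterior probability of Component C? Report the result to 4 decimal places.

0.9813

Posterior ∝ prior × likelihood, so P(k | x) ∝ π_k f_k(x); normalise over all components.
Component likelihoods at x = 11:
  p_A = 9.35946e-05
  p_B = 0.0103884
  p_C = 0.0991334
Unnormalised posteriors:
  π_A·p_A = 0.21 × 9.35946e-05 = 1.96549e-05
  π_B·p_B = 0.12 × 0.0103884 = 0.00124661
  π_C·p_C = 0.67 × 0.0991334 = 0.0664193
Evidence: 1.96549e-05 + 0.00124661 + 0.0664193 = 0.0676856
P(Component C | the observation) ≈ 0.9813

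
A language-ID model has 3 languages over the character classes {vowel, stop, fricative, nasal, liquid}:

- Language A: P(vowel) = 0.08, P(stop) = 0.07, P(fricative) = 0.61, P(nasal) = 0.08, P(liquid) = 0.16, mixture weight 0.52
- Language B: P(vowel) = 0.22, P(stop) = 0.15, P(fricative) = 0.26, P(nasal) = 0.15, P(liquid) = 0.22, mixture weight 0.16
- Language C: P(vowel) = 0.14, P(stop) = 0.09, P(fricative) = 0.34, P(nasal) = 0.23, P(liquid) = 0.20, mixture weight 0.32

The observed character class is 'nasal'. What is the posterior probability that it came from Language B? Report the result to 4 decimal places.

0.1724

Posterior ∝ prior × likelihood, so P(k | x) ∝ π_k f_k(x); normalise over all components.
Categorical probabilities:
  L_A = P(nasal | comp) = 0.08
  L_B = P(nasal | comp) = 0.15
  L_C = P(nasal | comp) = 0.23
Prior × likelihood for each component:
  π_A·L_A = 0.52 × 0.08 = 0.0416
  π_B·L_B = 0.16 × 0.15 = 0.024
  π_C·L_C = 0.32 × 0.23 = 0.0736
Denominator: 0.0416 + 0.024 + 0.0736 = 0.1392
P(Language B | data) ≈ 0.1724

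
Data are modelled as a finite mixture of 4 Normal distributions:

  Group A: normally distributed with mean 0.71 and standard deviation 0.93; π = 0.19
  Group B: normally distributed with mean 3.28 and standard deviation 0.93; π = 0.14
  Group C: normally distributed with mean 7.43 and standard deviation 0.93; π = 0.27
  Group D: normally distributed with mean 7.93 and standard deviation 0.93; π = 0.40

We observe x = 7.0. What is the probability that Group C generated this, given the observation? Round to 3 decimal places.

0.500

Posterior ∝ prior × likelihood, so P(k | x) ∝ π_k f_k(x); normalise over all components.
Component likelihoods at x = 7.0:
  L_A = 5.00282e-11
  L_B = 0.000143903
  L_C = 0.385483
  L_D = 0.260184
Unnormalised posteriors:
  π_A·L_A = 0.19 × 5.00282e-11 = 9.50536e-12
  π_B·L_B = 0.14 × 0.000143903 = 2.01465e-05
  π_C·L_C = 0.27 × 0.385483 = 0.10408
  π_D·L_D = 0.40 × 0.260184 = 0.104073
Marginal: 9.50536e-12 + 2.01465e-05 + 0.10408 + 0.104073 = 0.208174
So the posterior for Group C is 0.10408 / 0.208174 ≈ 0.500.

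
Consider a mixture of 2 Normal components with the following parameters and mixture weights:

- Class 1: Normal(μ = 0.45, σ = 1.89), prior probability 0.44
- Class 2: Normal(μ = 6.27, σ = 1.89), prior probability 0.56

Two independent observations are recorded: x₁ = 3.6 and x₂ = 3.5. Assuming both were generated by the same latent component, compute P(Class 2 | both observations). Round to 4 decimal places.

Posterior ∝ prior × likelihood, so P(k | x) ∝ P(Z=k) f_k(x); normalise over all components.
Since both observations come from the same component, the likelihood for component k is f_k(x₁)·f_k(x₂).
  L_1 = [(1/(1.89·√(2π)))·exp(−(3.6−0.45)²/(2·1.89²)) = 0.211081·exp(-1.38889) = 0.0526334] × [0.0574052] = 0.00302143
  L_2 = [(1/(1.89·√(2π)))·exp(−(3.6−6.27)²/(2·1.89²)) = 0.211081·exp(-0.99786) = 0.0778187] × [0.0721131] = 0.00561175
Unnormalised posteriors:
  P(Z=1)·L_1 = 0.44 × 0.00302143 = 0.00132943
  P(Z=2)·L_2 = 0.56 × 0.00561175 = 0.00314258
Normaliser: 0.00132943 + 0.00314258 = 0.00447201
P(Class 2 | data) ≈ 0.7027

0.7027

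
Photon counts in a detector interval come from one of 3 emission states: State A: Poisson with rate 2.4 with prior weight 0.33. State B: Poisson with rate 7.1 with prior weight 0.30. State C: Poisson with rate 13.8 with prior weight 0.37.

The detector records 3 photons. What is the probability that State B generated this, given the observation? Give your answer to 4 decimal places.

0.1760

Apply Bayes' rule: the posterior for each component is proportional to its prior times its likelihood at x.
Poisson probabilities:
  L_A = e^(−2.4)·2.4^3/3! = 0.209014
  L_B = e^(−7.1)·7.1^3/3! = 0.049219
  L_C = e^(−13.8)·13.8^3/3! = 0.000444859
Multiply by the mixture weights:
  π_A·L_A = 0.33 × 0.209014 = 0.0689747
  π_B·L_B = 0.30 × 0.049219 = 0.0147657
  π_C·L_C = 0.37 × 0.000444859 = 0.000164598
Sum: 0.0689747 + 0.0147657 + 0.000164598 = 0.083905
Responsibility of State B: 0.0147657 / 0.083905 ≈ 0.1760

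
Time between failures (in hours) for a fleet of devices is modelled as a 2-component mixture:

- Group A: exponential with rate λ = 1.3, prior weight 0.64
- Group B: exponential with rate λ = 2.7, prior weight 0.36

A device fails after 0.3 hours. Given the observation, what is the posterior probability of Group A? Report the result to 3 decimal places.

P(component k | x) = w_k·f_k(x) / marginal(x), where marginal(x) = Σ_j w_j·f_j(x).
Exponential densities:
  f_A = 1.3·e^(−1.3·0.3) = 1.3·e^(−0.3900) = 0.880174
  f_B = 2.7·e^(−2.7·0.3) = 2.7·e^(−0.8100) = 1.20112
Unnormalised posteriors:
  w_A·f_A = 0.64 × 0.880174 = 0.563311
  w_B·f_B = 0.36 × 1.20112 = 0.432402
Sum: 0.563311 + 0.432402 = 0.995713
P(Group A | data) ≈ 0.566

0.566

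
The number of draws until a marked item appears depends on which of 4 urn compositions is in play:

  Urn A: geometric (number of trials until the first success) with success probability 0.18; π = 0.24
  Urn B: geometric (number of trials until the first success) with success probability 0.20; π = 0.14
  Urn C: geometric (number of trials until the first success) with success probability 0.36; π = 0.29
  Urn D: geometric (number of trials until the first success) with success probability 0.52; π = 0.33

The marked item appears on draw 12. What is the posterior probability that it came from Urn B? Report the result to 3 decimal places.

0.297

The responsibility of component k is π_k f_k(x) divided by Σ_j π_j f_j(x).
Geometric probabilities:
  f_A = 0.0202873
  f_B = 0.0171799
  f_C = 0.00265633
  f_D = 0.000162053
Weight by the priors:
  π_A·f_A = 0.24 × 0.0202873 = 0.00486896
  π_B·f_B = 0.14 × 0.0171799 = 0.00240518
  π_C·f_C = 0.29 × 0.00265633 = 0.000770336
  π_D·f_D = 0.33 × 0.000162053 = 5.34775e-05
Normaliser: 0.00486896 + 0.00240518 + 0.000770336 + 5.34775e-05 = 0.00809795
P(Urn B | 12) ≈ 0.297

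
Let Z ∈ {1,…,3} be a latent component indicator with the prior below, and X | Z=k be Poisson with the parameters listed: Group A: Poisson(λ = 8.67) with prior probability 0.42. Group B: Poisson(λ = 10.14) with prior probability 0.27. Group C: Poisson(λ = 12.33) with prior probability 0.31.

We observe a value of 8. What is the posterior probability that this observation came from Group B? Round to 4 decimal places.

0.2819

Posterior ∝ prior × likelihood, so P(k | x) ∝ π_k f_k(x); normalise over all components.
Evaluate each component's likelihood at the observed value:
  L_A = e^(−8.67)·8.67^8/8! = 0.135925
  L_B = e^(−10.14)·10.14^8/8! = 0.109405
  L_C = e^(−12.33)·12.33^8/8! = 0.0585239
Weight by the priors:
  π_A·L_A = 0.42 × 0.135925 = 0.0570885
  π_B·L_B = 0.27 × 0.109405 = 0.0295393
  π_C·L_C = 0.31 × 0.0585239 = 0.0181424
Marginal: 0.0570885 + 0.0295393 + 0.0181424 = 0.10477
P(Group B | 8) ≈ 0.2819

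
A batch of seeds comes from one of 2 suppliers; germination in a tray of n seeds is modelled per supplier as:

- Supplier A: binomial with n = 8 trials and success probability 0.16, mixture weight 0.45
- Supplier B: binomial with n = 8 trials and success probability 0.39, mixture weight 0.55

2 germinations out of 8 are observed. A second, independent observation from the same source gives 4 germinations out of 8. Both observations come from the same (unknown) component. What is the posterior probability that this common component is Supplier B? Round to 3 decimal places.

0.913

P(component k | x) = π_k·f_k(x) / marginal(x), where marginal(x) = Σ_j π_j·f_j(x).
Since both observations come from the same component, the likelihood for component k is f_k(x₁)·f_k(x₂).
  f_A = [C(8,2)·0.16^2·0.84^6 = 28·0.0256·0.351298 = 0.25181] × [0.0228399] = 0.00575134
  f_B = [C(8,2)·0.39^2·0.61^6 = 28·0.1521·0.0515204 = 0.219415] × [0.224221] = 0.0491974
Multiply by the mixture weights:
  π_A·f_A = 0.45 × 0.00575134 = 0.0025881
  π_B·f_B = 0.55 × 0.0491974 = 0.0270586
Denominator: 0.0025881 + 0.0270586 = 0.0296467
Responsibility of Supplier B: 0.0270586 / 0.0296467 ≈ 0.913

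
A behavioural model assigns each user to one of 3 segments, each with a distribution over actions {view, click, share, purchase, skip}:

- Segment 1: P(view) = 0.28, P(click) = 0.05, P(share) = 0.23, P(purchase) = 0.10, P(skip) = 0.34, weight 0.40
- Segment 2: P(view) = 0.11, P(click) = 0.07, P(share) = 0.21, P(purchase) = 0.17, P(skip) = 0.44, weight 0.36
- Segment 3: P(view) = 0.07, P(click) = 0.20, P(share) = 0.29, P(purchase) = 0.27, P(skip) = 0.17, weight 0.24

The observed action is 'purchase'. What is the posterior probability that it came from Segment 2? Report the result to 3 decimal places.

P(component k | x) = P(Z=k)·f_k(x) / marginal(x), where marginal(x) = Σ_j P(Z=j)·f_j(x).
Evaluate each component's likelihood at the observed value:
  f_1 = P(purchase | comp) = 0.10
  f_2 = P(purchase | comp) = 0.17
  f_3 = P(purchase | comp) = 0.27
Prior × likelihood for each component:
  P(Z=1)·f_1 = 0.40 × 0.1 = 0.04
  P(Z=2)·f_2 = 0.36 × 0.17 = 0.0612
  P(Z=3)·f_3 = 0.24 × 0.27 = 0.0648
Normaliser: 0.04 + 0.0612 + 0.0648 = 0.166
Responsibility of Segment 2: 0.0612 / 0.166 ≈ 0.369

0.369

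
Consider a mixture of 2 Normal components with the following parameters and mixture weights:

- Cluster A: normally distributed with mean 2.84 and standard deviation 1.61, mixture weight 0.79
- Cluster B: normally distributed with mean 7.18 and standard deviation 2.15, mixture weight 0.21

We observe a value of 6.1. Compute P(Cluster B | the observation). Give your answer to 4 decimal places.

0.5768

By Bayes' theorem, P(k | x) = w_k f_k(x) / Σ_j w_j f_j(x).
Evaluate each component's likelihood at the observed value:
  f_A = 0.0318993
  f_B = 0.163561
Unnormalised posteriors:
  w_A·f_A = 0.79 × 0.0318993 = 0.0252005
  w_B·f_B = 0.21 × 0.163561 = 0.0343477
Evidence: 0.0252005 + 0.0343477 = 0.0595482
P(Cluster B | 6.1) ≈ 0.5768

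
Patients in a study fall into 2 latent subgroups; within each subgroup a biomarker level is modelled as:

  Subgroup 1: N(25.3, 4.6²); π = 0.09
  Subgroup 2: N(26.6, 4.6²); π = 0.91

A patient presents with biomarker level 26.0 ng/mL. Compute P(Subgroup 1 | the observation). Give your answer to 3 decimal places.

0.090

Posterior ∝ prior × likelihood, so P(k | x) ∝ π_k f_k(x); normalise over all components.
Normal densities:
  p_1 = (1/(4.6·√(2π)))·exp(−(26.0−25.3)²/(2·4.6²)) = 0.086727·exp(-0.01158) = 0.0857282
  p_2 = (1/(4.6·√(2π)))·exp(−(26.0−26.6)²/(2·4.6²)) = 0.086727·exp(-0.00851) = 0.085992
Weight by the priors:
  π_1·p_1 = 0.09 × 0.0857282 = 0.00771554
  π_2·p_2 = 0.91 × 0.085992 = 0.0782527
Sum: 0.00771554 + 0.0782527 = 0.0859682
Responsibility of Subgroup 1: 0.00771554 / 0.0859682 ≈ 0.090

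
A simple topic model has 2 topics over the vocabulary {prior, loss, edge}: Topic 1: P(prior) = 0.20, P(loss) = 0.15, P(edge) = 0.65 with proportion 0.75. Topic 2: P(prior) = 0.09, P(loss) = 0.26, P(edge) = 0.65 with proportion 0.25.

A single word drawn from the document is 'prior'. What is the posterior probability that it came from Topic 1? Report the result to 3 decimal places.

0.870

Apply Bayes' rule: the posterior for each component is proportional to its prior times its likelihood at x.
Evaluate each component's likelihood at the observed value:
  p_1 = P(prior | comp) = 0.20
  p_2 = P(prior | comp) = 0.09
Multiply by the mixture weights:
  w_1·p_1 = 0.75 × 0.2 = 0.15
  w_2·p_2 = 0.25 × 0.09 = 0.0225
Normaliser: 0.15 + 0.0225 = 0.1725
P(Topic 1 | data) = 0.15 / 0.1725 ≈ 0.870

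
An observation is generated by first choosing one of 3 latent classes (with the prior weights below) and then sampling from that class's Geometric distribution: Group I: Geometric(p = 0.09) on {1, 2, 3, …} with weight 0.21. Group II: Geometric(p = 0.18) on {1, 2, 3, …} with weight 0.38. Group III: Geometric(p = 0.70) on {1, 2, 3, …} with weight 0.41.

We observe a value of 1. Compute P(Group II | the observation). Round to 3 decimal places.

0.183

Posterior ∝ prior × likelihood, so P(k | x) ∝ w_k f_k(x); normalise over all components.
Evaluate each component's likelihood at the observed value:
  p_I = 0.09
  p_II = 0.18
  p_III = 0.7
Prior × likelihood for each component:
  w_I·p_I = 0.21 × 0.09 = 0.0189
  w_II·p_II = 0.38 × 0.18 = 0.0684
  w_III·p_III = 0.41 × 0.7 = 0.287
Evidence: 0.0189 + 0.0684 + 0.287 = 0.3743
P(Group II | the observation) ≈ 0.183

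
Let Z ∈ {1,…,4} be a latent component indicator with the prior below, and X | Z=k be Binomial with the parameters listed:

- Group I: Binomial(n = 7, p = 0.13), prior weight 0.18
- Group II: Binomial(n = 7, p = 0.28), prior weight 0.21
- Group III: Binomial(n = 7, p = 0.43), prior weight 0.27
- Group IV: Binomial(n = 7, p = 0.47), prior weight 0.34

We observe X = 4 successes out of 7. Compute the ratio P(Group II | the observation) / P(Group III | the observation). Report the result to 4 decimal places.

0.2818

Only the two components matter; the odds are (P(Z=i) f_i(x)) / (P(Z=j) f_j(x)).
Binomial probabilities:
  f_I = C(7,4)·0.13^4·0.87^3 = 35·0.00028561·0.658503 = 0.00658263
  f_II = C(7,4)·0.28^4·0.72^3 = 35·0.00614656·0.373248 = 0.0802967
  f_III = C(7,4)·0.43^4·0.57^3 = 35·0.034188·0.185193 = 0.221598
  f_IV = C(7,4)·0.47^4·0.53^3 = 35·0.0487968·0.148877 = 0.254265
Posterior odds = (P(Z=II)·f_II) / (P(Z=III)·f_III) = (0.21·0.0802967) / (0.27·0.221598) = 0.0168623 / 0.0598315 ≈ 0.2818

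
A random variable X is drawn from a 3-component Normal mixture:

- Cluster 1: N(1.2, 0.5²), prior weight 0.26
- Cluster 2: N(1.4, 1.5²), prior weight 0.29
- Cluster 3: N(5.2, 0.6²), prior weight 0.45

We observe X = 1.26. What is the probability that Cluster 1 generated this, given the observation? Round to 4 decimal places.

0.7284

P(component k | x) = P(Z=k)·f_k(x) / marginal(x), where marginal(x) = Σ_j P(Z=j)·f_j(x).
Component likelihoods at x = 1.26:
  L_1 = (1/(0.5·√(2π)))·exp(−(1.26−1.2)²/(2·0.5²)) = 0.797885·exp(-0.00720) = 0.79216
  L_2 = (1/(1.5·√(2π)))·exp(−(1.26−1.4)²/(2·1.5²)) = 0.265962·exp(-0.00436) = 0.264806
  L_3 = (1/(0.6·√(2π)))·exp(−(1.26−5.2)²/(2·0.6²)) = 0.664904·exp(-21.56056) = 2.87825e-10
Prior × likelihood for each component:
  P(Z=1)·L_1 = 0.26 × 0.79216 = 0.205962
  P(Z=2)·L_2 = 0.29 × 0.264806 = 0.0767936
  P(Z=3)·L_3 = 0.45 × 2.87825e-10 = 1.29521e-10
Normaliser: 0.205962 + 0.0767936 + 1.29521e-10 = 0.282755
P(Cluster 1 | x) ≈ 0.7284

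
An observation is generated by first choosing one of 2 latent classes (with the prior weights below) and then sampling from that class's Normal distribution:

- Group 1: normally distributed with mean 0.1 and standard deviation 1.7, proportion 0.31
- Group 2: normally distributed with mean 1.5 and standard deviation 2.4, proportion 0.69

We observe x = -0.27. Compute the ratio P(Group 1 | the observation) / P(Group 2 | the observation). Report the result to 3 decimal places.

Posterior odds = (π_i f_i(x)) / (π_j f_j(x)); the normalising sum cancels.
Normal densities:
  L_1 = 0.229179
  L_2 = 0.126646
Odds = (0.31/0.69) × (0.229179/0.126646) = 0.449275 × 1.8096 ≈ 0.813

0.813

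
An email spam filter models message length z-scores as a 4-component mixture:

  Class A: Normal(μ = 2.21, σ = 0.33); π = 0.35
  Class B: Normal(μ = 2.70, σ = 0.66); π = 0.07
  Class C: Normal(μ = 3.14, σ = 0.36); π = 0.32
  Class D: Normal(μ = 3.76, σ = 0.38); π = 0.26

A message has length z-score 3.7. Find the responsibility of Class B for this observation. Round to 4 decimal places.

0.0345

Apply Bayes' rule: the posterior for each component is proportional to its prior times its likelihood at x.
Evaluate each component's likelihood at the observed value:
  L_A = (1/(0.33·√(2π)))·exp(−(3.7−2.21)²/(2·0.33²)) = 1.208916·exp(-10.19330) = 4.5238e-05
  L_B = (1/(0.66·√(2π)))·exp(−(3.7−2.70)²/(2·0.66²)) = 0.604458·exp(-1.14784) = 0.191807
  L_C = (1/(0.36·√(2π)))·exp(−(3.7−3.14)²/(2·0.36²)) = 1.108173·exp(-1.20988) = 0.330495
  L_D = (1/(0.38·√(2π)))·exp(−(3.7−3.76)²/(2·0.38²)) = 1.049848·exp(-0.01247) = 1.03684
Weight by the priors:
  w_A·L_A = 0.35 × 4.5238e-05 = 1.58333e-05
  w_B·L_B = 0.07 × 0.191807 = 0.0134265
  w_C·L_C = 0.32 × 0.330495 = 0.105758
  w_D·L_D = 0.26 × 1.03684 = 0.269579
Normaliser: 1.58333e-05 + 0.0134265 + 0.105758 + 0.269579 = 0.38878
P(Class B | 3.7) = 0.0134265 / 0.38878 ≈ 0.0345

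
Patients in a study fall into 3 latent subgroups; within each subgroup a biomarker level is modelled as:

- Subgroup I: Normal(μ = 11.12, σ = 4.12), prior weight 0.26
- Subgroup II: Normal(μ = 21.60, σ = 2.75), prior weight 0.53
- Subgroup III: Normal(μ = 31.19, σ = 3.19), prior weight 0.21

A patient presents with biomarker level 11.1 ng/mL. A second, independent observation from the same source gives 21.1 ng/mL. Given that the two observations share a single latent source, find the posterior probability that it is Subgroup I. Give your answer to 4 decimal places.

0.9454

The responsibility of component k is w_k f_k(x) divided by Σ_j w_j f_j(x).
Since both observations come from the same component, the likelihood for component k is f_k(x₁)·f_k(x₂).
  f_I = [(1/(4.12·√(2π)))·exp(−(11.1−11.12)²/(2·4.12²)) = 0.096831·exp(-0.00001) = 0.0968295] × [0.00515065] = 0.000498734
  f_II = [(1/(2.75·√(2π)))·exp(−(11.1−21.60)²/(2·2.75²)) = 0.145070·exp(-7.28926) = 9.90589e-05] × [0.142692] = 1.41349e-05
  f_III = [(1/(3.19·√(2π)))·exp(−(11.1−31.19)²/(2·3.19²)) = 0.125060·exp(-19.83118) = 3.05174e-10] × [0.000840702] = 2.56561e-13
Multiply by the mixture weights:
  w_I·f_I = 0.26 × 0.000498734 = 0.000129671
  w_II·f_II = 0.53 × 1.41349e-05 = 7.49149e-06
  w_III·f_III = 0.21 × 2.56561e-13 = 5.38777e-14
Marginal: 0.000129671 + 7.49149e-06 + 5.38777e-14 = 0.000137162
P(Subgroup I | x₁, x₂) ≈ 0.9454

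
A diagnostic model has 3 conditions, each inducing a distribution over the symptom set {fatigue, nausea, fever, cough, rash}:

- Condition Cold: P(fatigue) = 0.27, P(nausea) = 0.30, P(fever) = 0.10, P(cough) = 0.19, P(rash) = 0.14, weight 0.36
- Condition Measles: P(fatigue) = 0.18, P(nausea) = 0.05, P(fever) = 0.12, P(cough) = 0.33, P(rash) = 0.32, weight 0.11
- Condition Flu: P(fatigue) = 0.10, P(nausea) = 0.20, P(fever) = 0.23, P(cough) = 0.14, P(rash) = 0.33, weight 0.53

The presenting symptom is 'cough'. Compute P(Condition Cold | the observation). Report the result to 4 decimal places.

Apply Bayes' rule: the posterior for each component is proportional to its prior times its likelihood at x.
Categorical probabilities:
  p_Cold = P(cough | comp) = 0.19
  p_Measles = P(cough | comp) = 0.33
  p_Flu = P(cough | comp) = 0.14
Multiply by the mixture weights:
  w_Cold·p_Cold = 0.36 × 0.19 = 0.0684
  w_Measles·p_Measles = 0.11 × 0.33 = 0.0363
  w_Flu·p_Flu = 0.53 × 0.14 = 0.0742
Sum: 0.0684 + 0.0363 + 0.0742 = 0.1789
P(Condition Cold | data) = 0.0684 / 0.1789 ≈ 0.3823

0.3823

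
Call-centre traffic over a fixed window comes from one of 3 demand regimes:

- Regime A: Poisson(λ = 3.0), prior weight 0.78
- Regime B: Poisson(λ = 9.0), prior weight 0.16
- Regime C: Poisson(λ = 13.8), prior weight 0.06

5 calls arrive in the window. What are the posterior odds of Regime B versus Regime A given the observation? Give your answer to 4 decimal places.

The posterior odds equal the prior odds times the likelihood ratio: (π_i/π_j)·(f_i(x)/f_j(x)).
Component likelihoods at x = 5 calls:
  f_A = e^(−3.0)·3.0^5/5! = 0.100819
  f_B = e^(−9.0)·9.0^5/5! = 0.0607269
  f_C = e^(−13.8)·13.8^5/5! = 0.00423595
Odds = (0.16/0.78) × (0.0607269/0.100819) = 0.205128 × 0.602337 ≈ 0.1236

0.1236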